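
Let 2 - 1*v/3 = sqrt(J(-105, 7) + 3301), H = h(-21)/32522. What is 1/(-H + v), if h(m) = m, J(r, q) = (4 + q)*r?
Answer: -43175278/138707184861 - 21585316*sqrt(2146)/138707184861 ≈ -0.0075203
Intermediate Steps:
J(r, q) = r*(4 + q)
H = -3/4646 (H = -21/32522 = -21*1/32522 = -3/4646 ≈ -0.00064572)
v = 6 - 3*sqrt(2146) (v = 6 - 3*sqrt(-105*(4 + 7) + 3301) = 6 - 3*sqrt(-105*11 + 3301) = 6 - 3*sqrt(-1155 + 3301) = 6 - 3*sqrt(2146) ≈ -132.97)
1/(-H + v) = 1/(-1*(-3/4646) + (6 - 3*sqrt(2146))) = 1/(3/4646 + (6 - 3*sqrt(2146))) = 1/(27879/4646 - 3*sqrt(2146))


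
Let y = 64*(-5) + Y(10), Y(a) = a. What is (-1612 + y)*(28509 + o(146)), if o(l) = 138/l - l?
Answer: -3979631696/73 ≈ -5.4516e+7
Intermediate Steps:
y = -310 (y = 64*(-5) + 10 = -320 + 10 = -310)
o(l) = -l + 138/l
(-1612 + y)*(28509 + o(146)) = (-1612 - 310)*(28509 + (-1*146 + 138/146)) = -1922*(28509 + (-146 + 138*(1/146))) = -1922*(28509 + (-146 + 69/73)) = -1922*(28509 - 10589/73) = -1922*2070568/73 = -3979631696/73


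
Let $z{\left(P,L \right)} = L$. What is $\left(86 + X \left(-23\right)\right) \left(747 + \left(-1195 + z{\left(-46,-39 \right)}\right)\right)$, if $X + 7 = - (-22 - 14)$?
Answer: $282947$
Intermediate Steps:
$X = 29$ ($X = -7 - \left(-22 - 14\right) = -7 - -36 = -7 + 36 = 29$)
$\left(86 + X \left(-23\right)\right) \left(747 + \left(-1195 + z{\left(-46,-39 \right)}\right)\right) = \left(86 + 29 \left(-23\right)\right) \left(747 - 1234\right) = \left(86 - 667\right) \left(747 - 1234\right) = \left(-581\right) \left(-487\right) = 282947$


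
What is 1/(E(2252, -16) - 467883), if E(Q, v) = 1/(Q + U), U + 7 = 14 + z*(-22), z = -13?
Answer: -2545/1190762234 ≈ -2.1373e-6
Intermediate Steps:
U = 293 (U = -7 + (14 - 13*(-22)) = -7 + (14 + 286) = -7 + 300 = 293)
E(Q, v) = 1/(293 + Q) (E(Q, v) = 1/(Q + 293) = 1/(293 + Q))
1/(E(2252, -16) - 467883) = 1/(1/(293 + 2252) - 467883) = 1/(1/2545 - 467883) = 1/(-1190762234/2545) = -2545/1190762234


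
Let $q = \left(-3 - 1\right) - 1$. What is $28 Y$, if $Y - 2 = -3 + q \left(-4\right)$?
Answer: $532$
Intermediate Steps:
$q = -5$ ($q = -4 - 1 = -5$)
$Y = 19$ ($Y = 2 - -17 = 2 + \left(-3 + 20\right) = 2 + 17 = 19$)
$28 Y = 28 \cdot 19 = 532$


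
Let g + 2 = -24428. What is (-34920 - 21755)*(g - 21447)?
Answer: 2600078975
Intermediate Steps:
g = -24430 (g = -2 - 24428 = -24430)
(-34920 - 21755)*(g - 21447) = (-34920 - 21755)*(-24430 - 21447) = -56675*(-45877) = 2600078975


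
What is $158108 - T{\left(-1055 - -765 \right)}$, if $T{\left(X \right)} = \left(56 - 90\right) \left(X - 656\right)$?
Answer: $125944$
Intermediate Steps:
$T{\left(X \right)} = 22304 - 34 X$ ($T{\left(X \right)} = - 34 \left(-656 + X\right) = 22304 - 34 X$)
$158108 - T{\left(-1055 - -765 \right)} = 158108 - \left(22304 - 34 \left(-1055 - -765\right)\right) = 158108 - \left(22304 - 34 \left(-1055 + 765\right)\right) = 158108 - \left(22304 - -9860\right) = 158108 - \left(22304 + 9860\right) = 158108 - 32164 = 125944$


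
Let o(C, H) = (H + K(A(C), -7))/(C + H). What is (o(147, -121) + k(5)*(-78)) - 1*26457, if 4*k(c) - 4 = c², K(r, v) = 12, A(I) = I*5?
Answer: -351347/13 ≈ -27027.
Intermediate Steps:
A(I) = 5*I
o(C, H) = (12 + H)/(C + H) (o(C, H) = (H + 12)/(C + H) = (12 + H)/(C + H))
k(c) = 1 + c²/4
(o(147, -121) + k(5)*(-78)) - 1*26457 = ((12 - 121)/(147 - 121) + (1 + (¼)*5²)*(-78)) - 1*26457 = (-109/26 + (1 + (¼)*25)*(-78)) - 26457 = ((1/26)*(-109) + (1 + 25/4)*(-78)) - 26457 = (-109/26 + (29/4)*(-78)) - 26457 = (-109/26 - 1131/2) - 26457 = -7406/13 - 26457 = -351347/13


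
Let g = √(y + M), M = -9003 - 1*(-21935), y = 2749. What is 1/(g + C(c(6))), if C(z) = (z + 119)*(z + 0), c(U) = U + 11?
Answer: 2312/5329663 - √15681/5329663 ≈ 0.00041030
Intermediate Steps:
M = 12932 (M = -9003 + 21935 = 12932)
c(U) = 11 + U
g = √15681 (g = √(2749 + 12932) = √15681 ≈ 125.22)
C(z) = z*(119 + z) (C(z) = (119 + z)*z = z*(119 + z))
1/(g + C(c(6))) = 1/(√15681 + (11 + 6)*(119 + (11 + 6))) = 1/(√15681 + 17*(119 + 17)) = 1/(√15681 + 17*136) = 1/(√15681 + 2312) = 1/(2312 + √15681)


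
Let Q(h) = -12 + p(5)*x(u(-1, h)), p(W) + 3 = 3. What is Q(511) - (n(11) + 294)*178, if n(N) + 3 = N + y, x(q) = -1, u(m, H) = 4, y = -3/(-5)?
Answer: -269374/5 ≈ -53875.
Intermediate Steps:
y = ⅗ (y = -3*(-⅕) = ⅗ ≈ 0.60000)
p(W) = 0 (p(W) = -3 + 3 = 0)
n(N) = -12/5 + N (n(N) = -3 + (N + ⅗) = -3 + (⅗ + N) = -12/5 + N)
Q(h) = -12 (Q(h) = -12 + 0*(-1) = -12 + 0 = -12)
Q(511) - (n(11) + 294)*178 = -12 - ((-12/5 + 11) + 294)*178 = -12 - (43/5 + 294)*178 = -12 - 1513*178/5 = -12 - 1*269314/5 = -12 - 269314/5 = -269374/5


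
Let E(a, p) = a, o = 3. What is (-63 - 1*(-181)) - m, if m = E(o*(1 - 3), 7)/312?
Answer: 6137/52 ≈ 118.02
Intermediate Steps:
m = -1/52 (m = (3*(1 - 3))/312 = (3*(-2))*(1/312) = -6*1/312 = -1/52 ≈ -0.019231)
(-63 - 1*(-181)) - m = (-63 - 1*(-181)) - 1*(-1/52) = (-63 + 181) + 1/52 = 118 + 1/52 = 6137/52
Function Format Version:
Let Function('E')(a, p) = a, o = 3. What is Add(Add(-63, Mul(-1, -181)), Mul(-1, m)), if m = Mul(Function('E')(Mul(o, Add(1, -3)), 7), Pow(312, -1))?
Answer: Rational(6137, 52) ≈ 118.02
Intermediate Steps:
m = Rational(-1, 52) (m = Mul(Mul(3, Add(1, -3)), Pow(312, -1)) = Mul(Mul(3, -2), Rational(1, 312)) = Mul(-6, Rational(1, 312)) = Rational(-1, 52) ≈ -0.019231)
Add(Add(-63, Mul(-1, -181)), Mul(-1, m)) = Add(Add(-63, Mul(-1, -181)), Mul(-1, Rational(-1, 52))) = Add(Add(-63, 181), Rational(1, 52)) = Add(118, Rational(1, 52)) = Rational(6137, 52)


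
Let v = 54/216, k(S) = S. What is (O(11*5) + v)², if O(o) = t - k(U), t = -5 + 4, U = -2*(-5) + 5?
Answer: 3969/16 ≈ 248.06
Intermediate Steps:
U = 15 (U = 10 + 5 = 15)
t = -1
v = ¼ (v = 54*(1/216) = ¼ ≈ 0.25000)
O(o) = -16 (O(o) = -1 - 1*15 = -1 - 15 = -16)
(O(11*5) + v)² = (-16 + ¼)² = (-63/4)² = 3969/16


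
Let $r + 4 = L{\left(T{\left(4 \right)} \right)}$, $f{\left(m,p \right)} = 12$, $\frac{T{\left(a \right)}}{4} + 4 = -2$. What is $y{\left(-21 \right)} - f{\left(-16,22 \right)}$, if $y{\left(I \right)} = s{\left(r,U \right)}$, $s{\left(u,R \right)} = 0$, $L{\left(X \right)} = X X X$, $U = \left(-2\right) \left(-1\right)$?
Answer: $-12$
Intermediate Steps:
$T{\left(a \right)} = -24$ ($T{\left(a \right)} = -16 + 4 \left(-2\right) = -16 - 8 = -24$)
$U = 2$
$L{\left(X \right)} = X^{3}$ ($L{\left(X \right)} = X^{2} X = X^{3}$)
$r = -13828$ ($r = -4 + \left(-24\right)^{3} = -4 - 13824 = -13828$)
$y{\left(I \right)} = 0$
$y{\left(-21 \right)} - f{\left(-16,22 \right)} = 0 - 12 = -12$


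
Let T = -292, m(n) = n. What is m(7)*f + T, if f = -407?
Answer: -3141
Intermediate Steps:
m(7)*f + T = 7*(-407) - 292 = -2849 - 292 = -3141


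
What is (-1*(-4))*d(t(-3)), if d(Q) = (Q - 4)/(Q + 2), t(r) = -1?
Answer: -20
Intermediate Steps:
d(Q) = (-4 + Q)/(2 + Q)
(-1*(-4))*d(t(-3)) = (-1*(-4))*((-4 - 1)/(2 - 1)) = 4*(-5/1) = 4*(1*(-5)) = 4*(-5) = -20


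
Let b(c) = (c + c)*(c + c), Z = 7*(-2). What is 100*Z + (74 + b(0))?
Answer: -1326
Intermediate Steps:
Z = -14
b(c) = 4*c² (b(c) = (2*c)*(2*c) = 4*c²)
100*Z + (74 + b(0)) = 100*(-14) + (74 + 4*0²) = -1400 + (74 + 4*0) = -1400 + (74 + 0) = -1400 + 74 = -1326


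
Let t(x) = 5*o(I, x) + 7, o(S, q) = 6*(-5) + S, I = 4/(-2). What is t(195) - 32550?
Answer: -32703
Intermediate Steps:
I = -2 (I = 4*(-½) = -2)
o(S, q) = -30 + S
t(x) = -153 (t(x) = 5*(-30 - 2) + 7 = 5*(-32) + 7 = -160 + 7 = -153)
t(195) - 32550 = -153 - 32550 = -32703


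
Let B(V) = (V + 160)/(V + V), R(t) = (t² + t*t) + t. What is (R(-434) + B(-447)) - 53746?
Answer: 288343895/894 ≈ 3.2253e+5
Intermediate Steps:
R(t) = t + 2*t² (R(t) = (t² + t²) + t = 2*t² + t = t + 2*t²)
B(V) = (160 + V)/(2*V) (B(V) = (160 + V)/((2*V)) = (160 + V)*(1/(2*V)) = (160 + V)/(2*V))
(R(-434) + B(-447)) - 53746 = (-434*(1 + 2*(-434)) + (½)*(160 - 447)/(-447)) - 53746 = (-434*(1 - 868) + (½)*(-1/447)*(-287)) - 53746 = (-434*(-867) + 287/894) - 53746 = (376278 + 287/894) - 53746 = 336392819/894 - 53746 = 288343895/894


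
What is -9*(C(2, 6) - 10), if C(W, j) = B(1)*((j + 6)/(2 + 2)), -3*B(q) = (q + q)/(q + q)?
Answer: 99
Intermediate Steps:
B(q) = -⅓ (B(q) = -(q + q)/(3*(q + q)) = -2*q/(3*(2*q)) = -2*q*1/(2*q)/3 = -⅓*1 = -⅓)
C(W, j) = -½ - j/12 (C(W, j) = -(j + 6)/(3*(2 + 2)) = -(6 + j)/(3*4) = -(3/2 + j/4)/3 = -½ - j/12)
-9*(C(2, 6) - 10) = -9*((-½ - 1/12*6) - 10) = -9*((-½ - ½) - 10) = -9*(-1 - 10) = -9*(-11) = 99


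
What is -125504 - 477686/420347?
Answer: -52755707574/420347 ≈ -1.2551e+5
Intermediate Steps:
-125504 - 477686/420347 = -52755707574/420347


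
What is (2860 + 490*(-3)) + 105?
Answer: 1495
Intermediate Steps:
(2860 + 490*(-3)) + 105 = (2860 - 1470) + 105 = 1390 + 105 = 1495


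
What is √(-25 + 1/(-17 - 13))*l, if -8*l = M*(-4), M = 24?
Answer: 2*I*√22530/5 ≈ 60.04*I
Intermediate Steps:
l = 12 (l = -3*(-4) = -⅛*(-96) = 12)
√(-25 + 1/(-17 - 13))*l = √(-25 + 1/(-17 - 13))*12 = √(-25 + 1/(-30))*12 = √(-25 - 1/30)*12 = √(-751/30)*12 = (I*√22530/30)*12 = 2*I*√22530/5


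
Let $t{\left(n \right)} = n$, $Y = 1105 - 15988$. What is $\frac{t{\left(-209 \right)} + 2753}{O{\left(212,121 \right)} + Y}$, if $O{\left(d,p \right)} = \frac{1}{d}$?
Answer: $- \frac{539328}{3155195} \approx -0.17093$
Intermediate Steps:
$Y = -14883$ ($Y = 1105 - 15988 = -14883$)
$\frac{t{\left(-209 \right)} + 2753}{O{\left(212,121 \right)} + Y} = \frac{-209 + 2753}{\frac{1}{212} - 14883} = \frac{2544}{\frac{1}{212} - 14883} = \frac{2544}{- \frac{3155195}{212}} = 2544 \left(- \frac{212}{3155195}\right) = - \frac{539328}{3155195}$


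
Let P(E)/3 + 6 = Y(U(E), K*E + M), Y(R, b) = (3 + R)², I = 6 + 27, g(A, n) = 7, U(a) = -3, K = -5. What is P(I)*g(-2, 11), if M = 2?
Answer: -126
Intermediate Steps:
I = 33
P(E) = -18 (P(E) = -18 + 3*(3 - 3)² = -18 + 3*0² = -18 + 3*0 = -18 + 0 = -18)
P(I)*g(-2, 11) = -18*7 = -126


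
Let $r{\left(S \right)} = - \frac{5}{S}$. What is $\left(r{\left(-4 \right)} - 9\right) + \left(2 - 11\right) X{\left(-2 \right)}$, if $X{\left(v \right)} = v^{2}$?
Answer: $- \frac{175}{4} \approx -43.75$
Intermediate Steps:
$\left(r{\left(-4 \right)} - 9\right) + \left(2 - 11\right) X{\left(-2 \right)} = \left(- \frac{5}{-4} - 9\right) + \left(2 - 11\right) \left(-2\right)^{2} = \left(\left(-5\right) \left(- \frac{1}{4}\right) - 9\right) + \left(2 - 11\right) 4 = \left(\frac{5}{4} - 9\right) - 36 = - \frac{31}{4} - 36 = - \frac{175}{4}$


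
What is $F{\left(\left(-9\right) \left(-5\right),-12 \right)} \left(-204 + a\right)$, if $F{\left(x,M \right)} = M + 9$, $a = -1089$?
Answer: $3879$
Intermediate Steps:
$F{\left(x,M \right)} = 9 + M$
$F{\left(\left(-9\right) \left(-5\right),-12 \right)} \left(-204 + a\right) = \left(9 - 12\right) \left(-204 - 1089\right) = \left(-3\right) \left(-1293\right) = 3879$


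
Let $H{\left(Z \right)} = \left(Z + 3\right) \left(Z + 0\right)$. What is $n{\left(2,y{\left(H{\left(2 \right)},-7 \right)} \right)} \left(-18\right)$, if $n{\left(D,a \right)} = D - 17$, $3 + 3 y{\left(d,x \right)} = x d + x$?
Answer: $270$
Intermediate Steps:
$H{\left(Z \right)} = Z \left(3 + Z\right)$ ($H{\left(Z \right)} = \left(3 + Z\right) Z = Z \left(3 + Z\right)$)
$y{\left(d,x \right)} = -1 + \frac{x}{3} + \frac{d x}{3}$ ($y{\left(d,x \right)} = -1 + \frac{x d + x}{3} = -1 + \frac{d x + x}{3} = -1 + \frac{x + d x}{3} = -1 + \left(\frac{x}{3} + \frac{d x}{3}\right) = -1 + \frac{x}{3} + \frac{d x}{3}$)
$n{\left(D,a \right)} = -17 + D$
$n{\left(2,y{\left(H{\left(2 \right)},-7 \right)} \right)} \left(-18\right) = \left(-17 + 2\right) \left(-18\right) = \left(-15\right) \left(-18\right) = 270$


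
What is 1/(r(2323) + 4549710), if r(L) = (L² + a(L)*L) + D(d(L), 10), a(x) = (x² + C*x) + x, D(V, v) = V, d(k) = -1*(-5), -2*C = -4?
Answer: 1/12561807298 ≈ 7.9606e-11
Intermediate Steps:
C = 2 (C = -½*(-4) = 2)
d(k) = 5
a(x) = x² + 3*x (a(x) = (x² + 2*x) + x = x² + 3*x)
r(L) = 5 + L² + L²*(3 + L) (r(L) = (L² + (L*(3 + L))*L) + 5 = (L² + L²*(3 + L)) + 5 = 5 + L² + L²*(3 + L))
1/(r(2323) + 4549710) = 1/((5 + 2323³ + 4*2323²) + 4549710) = 1/((5 + 12535672267 + 4*5396329) + 4549710) = 1/((5 + 12535672267 + 21585316) + 4549710) = 1/(12557257588 + 4549710) = 1/12561807298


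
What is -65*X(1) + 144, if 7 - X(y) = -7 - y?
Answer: -831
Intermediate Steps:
X(y) = 14 + y (X(y) = 7 - (-7 - y) = 7 + (7 + y) = 14 + y)
-65*X(1) + 144 = -65*(14 + 1) + 144 = -65*15 + 144 = -975 + 144 = -831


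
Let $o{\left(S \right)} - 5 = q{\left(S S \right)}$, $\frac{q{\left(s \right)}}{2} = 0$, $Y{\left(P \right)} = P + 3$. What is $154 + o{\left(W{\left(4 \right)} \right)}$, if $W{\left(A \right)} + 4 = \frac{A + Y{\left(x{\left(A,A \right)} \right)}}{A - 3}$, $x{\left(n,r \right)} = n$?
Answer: $159$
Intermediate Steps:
$Y{\left(P \right)} = 3 + P$
$q{\left(s \right)} = 0$ ($q{\left(s \right)} = 2 \cdot 0 = 0$)
$W{\left(A \right)} = -4 + \frac{3 + 2 A}{-3 + A}$ ($W{\left(A \right)} = -4 + \frac{A + \left(3 + A\right)}{A - 3} = -4 + \frac{3 + 2 A}{-3 + A}$)
$o{\left(S \right)} = 5$ ($o{\left(S \right)} = 5 + 0 = 5$)
$154 + o{\left(W{\left(4 \right)} \right)} = 154 + 5 = 159$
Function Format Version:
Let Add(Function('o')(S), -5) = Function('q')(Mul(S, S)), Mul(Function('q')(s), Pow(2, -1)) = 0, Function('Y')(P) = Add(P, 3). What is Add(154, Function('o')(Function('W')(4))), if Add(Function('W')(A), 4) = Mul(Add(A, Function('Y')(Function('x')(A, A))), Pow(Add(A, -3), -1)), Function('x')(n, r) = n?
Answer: 159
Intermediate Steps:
Function('Y')(P) = Add(3, P)
Function('q')(s) = 0 (Function('q')(s) = Mul(2, 0) = 0)
Function('W')(A) = Add(-4, Mul(Pow(Add(-3, A), -1), Add(3, Mul(2, A)))) (Function('W')(A) = Add(-4, Mul(Add(A, Add(3, A)), Pow(Add(A, -3), -1))) = Add(-4, Mul(Add(3, Mul(2, A)), Pow(Add(-3, A), -1))) = Add(-4, Mul(Pow(Add(-3, A), -1), Add(3, Mul(2, A)))))
Function('o')(S) = 5 (Function('o')(S) = Add(5, 0) = 5)
Add(154, Function('o')(Function('W')(4))) = Add(154, 5) = 159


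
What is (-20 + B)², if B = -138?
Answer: 24964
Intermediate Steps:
(-20 + B)² = (-20 - 138)² = (-158)² = 24964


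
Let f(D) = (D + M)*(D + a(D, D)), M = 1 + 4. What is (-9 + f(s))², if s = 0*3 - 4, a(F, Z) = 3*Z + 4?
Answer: 441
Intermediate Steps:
a(F, Z) = 4 + 3*Z
s = -4 (s = 0 - 4 = -4)
M = 5
f(D) = (4 + 4*D)*(5 + D) (f(D) = (D + 5)*(D + (4 + 3*D)) = (5 + D)*(4 + 4*D) = (4 + 4*D)*(5 + D))
(-9 + f(s))² = (-9 + (20 + 4*(-4)² + 24*(-4)))² = (-9 + (20 + 4*16 - 96))² = (-9 + (20 + 64 - 96))² = (-9 - 12)² = (-21)² = 441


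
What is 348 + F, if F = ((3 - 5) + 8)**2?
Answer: 384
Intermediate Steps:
F = 36 (F = (-2 + 8)**2 = 6**2 = 36)
348 + F = 348 + 36 = 384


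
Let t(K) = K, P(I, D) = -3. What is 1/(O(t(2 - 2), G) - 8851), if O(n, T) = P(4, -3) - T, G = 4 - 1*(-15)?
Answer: -1/8873 ≈ -0.00011270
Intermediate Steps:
G = 19 (G = 4 + 15 = 19)
O(n, T) = -3 - T
1/(O(t(2 - 2), G) - 8851) = 1/((-3 - 1*19) - 8851) = 1/((-3 - 19) - 8851) = 1/(-22 - 8851) = 1/(-8873) = -1/8873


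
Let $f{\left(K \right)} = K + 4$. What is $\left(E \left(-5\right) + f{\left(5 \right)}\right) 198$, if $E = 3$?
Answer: $-1188$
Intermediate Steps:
$f{\left(K \right)} = 4 + K$
$\left(E \left(-5\right) + f{\left(5 \right)}\right) 198 = \left(3 \left(-5\right) + \left(4 + 5\right)\right) 198 = \left(-15 + 9\right) 198 = \left(-6\right) 198 = -1188$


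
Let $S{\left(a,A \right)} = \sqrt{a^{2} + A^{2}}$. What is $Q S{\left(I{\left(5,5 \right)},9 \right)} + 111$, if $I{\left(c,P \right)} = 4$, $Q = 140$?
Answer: $111 + 140 \sqrt{97} \approx 1489.8$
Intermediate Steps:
$S{\left(a,A \right)} = \sqrt{A^{2} + a^{2}}$
$Q S{\left(I{\left(5,5 \right)},9 \right)} + 111 = 140 \sqrt{9^{2} + 4^{2}} + 111 = 140 \sqrt{81 + 16} + 111 = 140 \sqrt{97} + 111 = 111 + 140 \sqrt{97}$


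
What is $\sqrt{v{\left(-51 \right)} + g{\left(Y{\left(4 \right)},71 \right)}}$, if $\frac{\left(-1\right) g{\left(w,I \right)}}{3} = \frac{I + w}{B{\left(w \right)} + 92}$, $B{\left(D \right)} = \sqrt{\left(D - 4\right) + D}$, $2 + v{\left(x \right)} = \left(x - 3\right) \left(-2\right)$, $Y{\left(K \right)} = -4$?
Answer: $\sqrt{106 - \frac{201}{92 + 2 i \sqrt{3}}} \approx 10.189 + 0.00403 i$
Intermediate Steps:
$v{\left(x \right)} = 4 - 2 x$ ($v{\left(x \right)} = -2 + \left(x - 3\right) \left(-2\right) = -2 + \left(-3 + x\right) \left(-2\right) = -2 - \left(-6 + 2 x\right) = 4 - 2 x$)
$B{\left(D \right)} = \sqrt{-4 + 2 D}$ ($B{\left(D \right)} = \sqrt{\left(-4 + D\right) + D} = \sqrt{-4 + 2 D}$)
$g{\left(w,I \right)} = - \frac{3 \left(I + w\right)}{92 + \sqrt{-4 + 2 w}}$ ($g{\left(w,I \right)} = - 3 \frac{I + w}{\sqrt{-4 + 2 w} + 92} = - 3 \frac{I + w}{92 + \sqrt{-4 + 2 w}} = - \frac{3 \left(I + w\right)}{92 + \sqrt{-4 + 2 w}}$)
$\sqrt{v{\left(-51 \right)} + g{\left(Y{\left(4 \right)},71 \right)}} = \sqrt{\left(4 - -102\right) + \frac{3 \left(\left(-1\right) 71 - -4\right)}{92 + \sqrt{2} \sqrt{-2 - 4}}} = \sqrt{\left(4 + 102\right) + \frac{3 \left(-71 + 4\right)}{92 + \sqrt{2} \sqrt{-6}}} = \sqrt{106 + 3 \frac{1}{92 + \sqrt{2} i \sqrt{6}} \left(-67\right)} = \sqrt{106 + 3 \frac{1}{92 + 2 i \sqrt{3}} \left(-67\right)} = \sqrt{106 - \frac{201}{92 + 2 i \sqrt{3}}}$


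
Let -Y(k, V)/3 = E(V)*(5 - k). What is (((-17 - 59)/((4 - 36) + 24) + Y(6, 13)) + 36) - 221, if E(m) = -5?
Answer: -381/2 ≈ -190.50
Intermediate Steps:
Y(k, V) = 75 - 15*k (Y(k, V) = -(-15)*(5 - k) = -3*(-25 + 5*k) = 75 - 15*k)
(((-17 - 59)/((4 - 36) + 24) + Y(6, 13)) + 36) - 221 = (((-17 - 59)/((4 - 36) + 24) + (75 - 15*6)) + 36) - 221 = ((-76/(-32 + 24) + (75 - 90)) + 36) - 221 = ((-76/(-8) - 15) + 36) - 221 = ((-76*(-1/8) - 15) + 36) - 221 = ((19/2 - 15) + 36) - 221 = (-11/2 + 36) - 221 = 61/2 - 221 = -381/2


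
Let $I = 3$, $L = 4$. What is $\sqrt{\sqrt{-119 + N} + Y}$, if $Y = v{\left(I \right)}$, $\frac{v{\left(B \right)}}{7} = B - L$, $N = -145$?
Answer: $\sqrt{-7 + 2 i \sqrt{66}} \approx 2.3121 + 3.5137 i$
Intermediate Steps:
$v{\left(B \right)} = -28 + 7 B$ ($v{\left(B \right)} = 7 \left(B - 4\right) = 7 \left(-4 + B\right) = -28 + 7 B$)
$Y = -7$ ($Y = -28 + 7 \cdot 3 = -28 + 21 = -7$)
$\sqrt{\sqrt{-119 + N} + Y} = \sqrt{\sqrt{-119 - 145} - 7} = \sqrt{\sqrt{-264} - 7} = \sqrt{2 i \sqrt{66} - 7} = \sqrt{-7 + 2 i \sqrt{66}}$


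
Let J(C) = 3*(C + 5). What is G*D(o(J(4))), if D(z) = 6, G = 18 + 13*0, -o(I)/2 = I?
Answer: 108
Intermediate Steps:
J(C) = 15 + 3*C (J(C) = 3*(5 + C) = 15 + 3*C)
o(I) = -2*I
G = 18 (G = 18 + 0 = 18)
G*D(o(J(4))) = 18*6 = 108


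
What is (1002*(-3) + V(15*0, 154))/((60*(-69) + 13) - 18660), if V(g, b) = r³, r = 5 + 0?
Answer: 2881/22787 ≈ 0.12643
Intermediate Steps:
r = 5
V(g, b) = 125 (V(g, b) = 5³ = 125)
(1002*(-3) + V(15*0, 154))/((60*(-69) + 13) - 18660) = (1002*(-3) + 125)/((60*(-69) + 13) - 18660) = (-3006 + 125)/((-4140 + 13) - 18660) = -2881/(-4127 - 18660) = -2881/(-22787) = -2881*(-1/22787) = 2881/22787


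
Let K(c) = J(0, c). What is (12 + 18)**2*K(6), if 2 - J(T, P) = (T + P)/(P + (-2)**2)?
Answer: 1260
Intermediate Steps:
J(T, P) = 2 - (P + T)/(4 + P) (J(T, P) = 2 - (T + P)/(P + (-2)**2) = 2 - (P + T)/(P + 4) = 2 - (P + T)/(4 + P))
K(c) = (8 + c)/(4 + c) (K(c) = (8 + c - 1*0)/(4 + c) = (8 + c + 0)/(4 + c) = (8 + c)/(4 + c))
(12 + 18)**2*K(6) = (12 + 18)**2*((8 + 6)/(4 + 6)) = 30**2*(14/10) = 900*((1/10)*14) = 900*(7/5) = 1260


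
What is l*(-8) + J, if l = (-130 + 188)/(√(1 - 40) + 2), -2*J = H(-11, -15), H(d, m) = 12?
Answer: -1186/43 + 464*I*√39/43 ≈ -27.581 + 67.388*I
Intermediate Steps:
J = -6 (J = -½*12 = -6)
l = 58/(2 + I*√39) (l = 58/(√(-39) + 2) = 58/(I*√39 + 2) = 58/(2 + I*√39) ≈ 2.6977 - 8.4235*I)
l*(-8) + J = (116/43 - 58*I*√39/43)*(-8) - 6 = (-928/43 + 464*I*√39/43) - 6 = -1186/43 + 464*I*√39/43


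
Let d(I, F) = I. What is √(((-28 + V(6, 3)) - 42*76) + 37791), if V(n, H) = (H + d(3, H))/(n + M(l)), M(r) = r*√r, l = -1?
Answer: √(47329031 + 222*I)/37 ≈ 185.94 + 0.00043607*I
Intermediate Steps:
M(r) = r^(3/2)
V(n, H) = (3 + H)/(n - I) (V(n, H) = (H + 3)/(n + (-1)^(3/2)) = (3 + H)/(n - I))
√(((-28 + V(6, 3)) - 42*76) + 37791) = √(((-28 + (3 + 3)/(6 - I)) - 42*76) + 37791) = √(((-28 + ((6 + I)/37)*6) - 3192) + 37791) = √(((-28 + 6*(6 + I)/37) - 3192) + 37791) = √((-3220 + 6*(6 + I)/37) + 37791) = √(34571 + 6*(6 + I)/37)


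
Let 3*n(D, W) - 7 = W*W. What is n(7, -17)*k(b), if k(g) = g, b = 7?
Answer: 2072/3 ≈ 690.67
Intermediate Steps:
n(D, W) = 7/3 + W**2/3 (n(D, W) = 7/3 + (W*W)/3 = 7/3 + W**2/3)
n(7, -17)*k(b) = (7/3 + (1/3)*(-17)**2)*7 = (7/3 + (1/3)*289)*7 = (7/3 + 289/3)*7 = (296/3)*7 = 2072/3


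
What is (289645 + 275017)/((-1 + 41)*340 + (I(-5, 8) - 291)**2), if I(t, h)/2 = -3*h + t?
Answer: 80666/19343 ≈ 4.1703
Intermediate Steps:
I(t, h) = -6*h + 2*t (I(t, h) = 2*(-3*h + t) = 2*(t - 3*h) = -6*h + 2*t)
(289645 + 275017)/((-1 + 41)*340 + (I(-5, 8) - 291)**2) = (289645 + 275017)/((-1 + 41)*340 + ((-6*8 + 2*(-5)) - 291)**2) = 564662/(40*340 + ((-48 - 10) - 291)**2) = 564662/(13600 + (-58 - 291)**2) = 564662/(13600 + (-349)**2) = 564662/(13600 + 121801) = 564662/135401 = 564662*(1/135401) = 80666/19343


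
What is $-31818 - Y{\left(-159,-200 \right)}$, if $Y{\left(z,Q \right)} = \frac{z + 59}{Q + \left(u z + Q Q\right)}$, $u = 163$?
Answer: $- \frac{441729194}{13883} \approx -31818.0$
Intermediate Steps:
$Y{\left(z,Q \right)} = \frac{59 + z}{Q + Q^{2} + 163 z}$ ($Y{\left(z,Q \right)} = \frac{z + 59}{Q + \left(163 z + Q Q\right)} = \frac{59 + z}{Q + \left(163 z + Q^{2}\right)} = \frac{59 + z}{Q + \left(Q^{2} + 163 z\right)} = \frac{59 + z}{Q + Q^{2} + 163 z}$)
$-31818 - Y{\left(-159,-200 \right)} = -31818 - \frac{59 - 159}{-200 + \left(-200\right)^{2} + 163 \left(-159\right)} = -31818 - \frac{1}{-200 + 40000 - 25917} \left(-100\right) = -31818 - \frac{1}{13883} \left(-100\right) = -31818 - - \frac{100}{13883} = -31818 + \frac{100}{13883} = - \frac{441729194}{13883}$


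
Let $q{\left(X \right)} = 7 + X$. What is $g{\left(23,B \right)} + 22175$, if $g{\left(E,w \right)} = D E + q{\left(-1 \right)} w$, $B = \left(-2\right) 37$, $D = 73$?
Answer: $23410$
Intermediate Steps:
$B = -74$
$g{\left(E,w \right)} = 6 w + 73 E$ ($g{\left(E,w \right)} = 73 E + \left(7 - 1\right) w = 73 E + 6 w = 6 w + 73 E$)
$g{\left(23,B \right)} + 22175 = \left(6 \left(-74\right) + 73 \cdot 23\right) + 22175 = \left(-444 + 1679\right) + 22175 = 1235 + 22175 = 23410$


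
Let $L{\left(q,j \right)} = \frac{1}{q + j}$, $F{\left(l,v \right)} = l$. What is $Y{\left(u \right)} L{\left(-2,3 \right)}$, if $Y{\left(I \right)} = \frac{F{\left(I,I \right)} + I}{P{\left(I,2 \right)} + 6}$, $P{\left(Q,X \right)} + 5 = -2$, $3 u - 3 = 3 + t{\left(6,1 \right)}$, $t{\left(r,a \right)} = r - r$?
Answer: $-4$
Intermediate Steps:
$t{\left(r,a \right)} = 0$
$u = 2$ ($u = 1 + \frac{3 + 0}{3} = 1 + \frac{1}{3} \cdot 3 = 1 + 1 = 2$)
$P{\left(Q,X \right)} = -7$ ($P{\left(Q,X \right)} = -5 - 2 = -7$)
$L{\left(q,j \right)} = \frac{1}{j + q}$
$Y{\left(I \right)} = - 2 I$ ($Y{\left(I \right)} = \frac{I + I}{-7 + 6} = \frac{2 I}{-1} = 2 I \left(-1\right) = - 2 I$)
$Y{\left(u \right)} L{\left(-2,3 \right)} = \frac{\left(-2\right) 2}{3 - 2} = - \frac{4}{1} = \left(-4\right) 1 = -4$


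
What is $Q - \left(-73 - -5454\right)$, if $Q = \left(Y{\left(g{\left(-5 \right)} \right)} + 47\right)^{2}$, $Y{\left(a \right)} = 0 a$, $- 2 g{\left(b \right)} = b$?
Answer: $-3172$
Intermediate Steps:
$g{\left(b \right)} = - \frac{b}{2}$
$Y{\left(a \right)} = 0$
$Q = 2209$ ($Q = \left(0 + 47\right)^{2} = 47^{2} = 2209$)
$Q - \left(-73 - -5454\right) = 2209 - \left(-73 - -5454\right) = 2209 - \left(-73 + 5454\right) = 2209 - 5381 = -3172$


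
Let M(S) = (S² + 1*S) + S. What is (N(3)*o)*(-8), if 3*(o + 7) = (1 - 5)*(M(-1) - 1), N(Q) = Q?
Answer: 104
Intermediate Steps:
M(S) = S² + 2*S (M(S) = (S² + S) + S = (S + S²) + S = S² + 2*S)
o = -13/3 (o = -7 + ((1 - 5)*(-(2 - 1) - 1))/3 = -7 + (-4*(-1*1 - 1))/3 = -7 + (-4*(-1 - 1))/3 = -7 + (-4*(-2))/3 = -7 + (⅓)*8 = -7 + 8/3 = -13/3 ≈ -4.3333)
(N(3)*o)*(-8) = (3*(-13/3))*(-8) = -13*(-8) = 104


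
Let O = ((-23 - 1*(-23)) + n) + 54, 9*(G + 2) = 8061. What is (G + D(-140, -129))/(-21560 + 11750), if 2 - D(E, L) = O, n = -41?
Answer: -1324/14715 ≈ -0.089976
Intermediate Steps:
G = 2681/3 (G = -2 + (1/9)*8061 = -2 + 2687/3 = 2681/3 ≈ 893.67)
O = 13 (O = ((-23 - 1*(-23)) - 41) + 54 = ((-23 + 23) - 41) + 54 = (0 - 41) + 54 = -41 + 54 = 13)
D(E, L) = -11 (D(E, L) = 2 - 1*13 = 2 - 13 = -11)
(G + D(-140, -129))/(-21560 + 11750) = (2681/3 - 11)/(-21560 + 11750) = (2648/3)/(-9810) = (2648/3)*(-1/9810) = -1324/14715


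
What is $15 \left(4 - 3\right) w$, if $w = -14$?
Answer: $-210$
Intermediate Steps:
$15 \left(4 - 3\right) w = 15 \left(4 - 3\right) \left(-14\right) = 15 \cdot 1 \left(-14\right) = 15 \left(-14\right) = -210$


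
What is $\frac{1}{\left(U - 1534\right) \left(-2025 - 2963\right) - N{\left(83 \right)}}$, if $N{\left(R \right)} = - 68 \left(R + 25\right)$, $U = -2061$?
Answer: $\frac{1}{17939204} \approx 5.5744 \cdot 10^{-8}$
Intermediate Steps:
$N{\left(R \right)} = -1700 - 68 R$ ($N{\left(R \right)} = - 68 \left(25 + R\right) = -1700 - 68 R$)
$\frac{1}{\left(U - 1534\right) \left(-2025 - 2963\right) - N{\left(83 \right)}} = \frac{1}{\left(-2061 - 1534\right) \left(-2025 - 2963\right) - \left(-1700 - 5644\right)} = \frac{1}{\left(-3595\right) \left(-4988\right) - \left(-1700 - 5644\right)} = \frac{1}{17931860 - -7344} = \frac{1}{17931860 + 7344} = \frac{1}{17939204}$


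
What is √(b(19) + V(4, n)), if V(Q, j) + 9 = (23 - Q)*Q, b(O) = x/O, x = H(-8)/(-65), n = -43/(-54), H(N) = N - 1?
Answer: √102201190/1235 ≈ 8.1858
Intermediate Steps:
H(N) = -1 + N
n = 43/54 (n = -43*(-1/54) = 43/54 ≈ 0.79630)
x = 9/65 (x = (-1 - 8)/(-65) = -9*(-1/65) = 9/65 ≈ 0.13846)
b(O) = 9/(65*O)
V(Q, j) = -9 + Q*(23 - Q) (V(Q, j) = -9 + (23 - Q)*Q = -9 + Q*(23 - Q))
√(b(19) + V(4, n)) = √((9/65)/19 + (-9 - 1*4² + 23*4)) = √((9/65)*(1/19) + (-9 - 1*16 + 92)) = √(9/1235 + (-9 - 16 + 92)) = √(9/1235 + 67) = √(82754/1235) = √102201190/1235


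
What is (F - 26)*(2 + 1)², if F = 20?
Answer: -54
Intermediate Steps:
(F - 26)*(2 + 1)² = (20 - 26)*(2 + 1)² = -6*3² = -6*9 = -54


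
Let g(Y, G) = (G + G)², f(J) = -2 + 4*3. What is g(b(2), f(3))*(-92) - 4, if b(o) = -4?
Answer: -36804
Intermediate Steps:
f(J) = 10 (f(J) = -2 + 12 = 10)
g(Y, G) = 4*G² (g(Y, G) = (2*G)² = 4*G²)
g(b(2), f(3))*(-92) - 4 = (4*10²)*(-92) - 4 = (4*100)*(-92) - 4 = 400*(-92) - 4 = -36800 - 4 = -36804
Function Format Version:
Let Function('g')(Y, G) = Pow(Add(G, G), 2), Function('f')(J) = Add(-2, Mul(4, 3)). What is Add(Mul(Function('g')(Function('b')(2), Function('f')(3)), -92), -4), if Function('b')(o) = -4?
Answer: -36804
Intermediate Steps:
Function('f')(J) = 10 (Function('f')(J) = Add(-2, 12) = 10)
Function('g')(Y, G) = Mul(4, Pow(G, 2)) (Function('g')(Y, G) = Pow(Mul(2, G), 2) = Mul(4, Pow(G, 2)))
Add(Mul(Function('g')(Function('b')(2), Function('f')(3)), -92), -4) = Add(Mul(Mul(4, Pow(10, 2)), -92), -4) = Add(Mul(Mul(4, 100), -92), -4) = Add(Mul(400, -92), -4) = Add(-36800, -4) = -36804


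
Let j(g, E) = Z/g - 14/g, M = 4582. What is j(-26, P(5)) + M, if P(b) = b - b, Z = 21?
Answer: 119125/26 ≈ 4581.7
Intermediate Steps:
P(b) = 0
j(g, E) = 7/g (j(g, E) = 21/g - 14/g = 7/g)
j(-26, P(5)) + M = 7/(-26) + 4582 = 7*(-1/26) + 4582 = -7/26 + 4582 = 119125/26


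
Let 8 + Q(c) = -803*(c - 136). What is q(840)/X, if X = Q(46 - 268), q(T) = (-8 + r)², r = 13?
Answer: 25/287466 ≈ 8.6967e-5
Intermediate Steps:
Q(c) = 109200 - 803*c (Q(c) = -8 - 803*(c - 136) = -8 - 803*(-136 + c) = -8 + (109208 - 803*c) = 109200 - 803*c)
q(T) = 25 (q(T) = (-8 + 13)² = 5² = 25)
X = 287466 (X = 109200 - 803*(46 - 268) = 109200 - 803*(-222) = 109200 + 178266 = 287466)
q(840)/X = 25/287466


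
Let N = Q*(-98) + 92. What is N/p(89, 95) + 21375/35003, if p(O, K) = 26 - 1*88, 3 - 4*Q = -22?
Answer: 39088623/4340372 ≈ 9.0058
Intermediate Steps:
Q = 25/4 (Q = ¾ - ¼*(-22) = ¾ + 11/2 = 25/4 ≈ 6.2500)
N = -1041/2 (N = (25/4)*(-98) + 92 = -1225/2 + 92 = -1041/2 ≈ -520.50)
p(O, K) = -62 (p(O, K) = 26 - 88 = -62)
N/p(89, 95) + 21375/35003 = -1041/2/(-62) + 21375/35003 = -1041/2*(-1/62) + 21375*(1/35003) = 1041/124 + 21375/35003 = 39088623/4340372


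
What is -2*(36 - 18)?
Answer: -36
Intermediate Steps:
-2*(36 - 18) = -2*18 = -1*36 = -36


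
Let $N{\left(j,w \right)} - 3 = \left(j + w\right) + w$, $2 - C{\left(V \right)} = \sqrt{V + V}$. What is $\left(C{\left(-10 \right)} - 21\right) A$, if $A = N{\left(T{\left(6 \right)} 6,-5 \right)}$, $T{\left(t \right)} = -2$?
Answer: $361 + 38 i \sqrt{5} \approx 361.0 + 84.971 i$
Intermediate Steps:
$C{\left(V \right)} = 2 - \sqrt{2} \sqrt{V}$ ($C{\left(V \right)} = 2 - \sqrt{V + V} = 2 - \sqrt{2 V} = 2 - \sqrt{2} \sqrt{V}$)
$N{\left(j,w \right)} = 3 + j + 2 w$ ($N{\left(j,w \right)} = 3 + \left(\left(j + w\right) + w\right) = 3 + \left(j + 2 w\right) = 3 + j + 2 w$)
$A = -19$ ($A = 3 - 12 + 2 \left(-5\right) = 3 - 12 - 10 = -19$)
$\left(C{\left(-10 \right)} - 21\right) A = \left(\left(2 - \sqrt{2} \sqrt{-10}\right) - 21\right) \left(-19\right) = \left(\left(2 - \sqrt{2} i \sqrt{10}\right) - 21\right) \left(-19\right) = \left(\left(2 - 2 i \sqrt{5}\right) - 21\right) \left(-19\right) = \left(-19 - 2 i \sqrt{5}\right) \left(-19\right) = 361 + 38 i \sqrt{5}$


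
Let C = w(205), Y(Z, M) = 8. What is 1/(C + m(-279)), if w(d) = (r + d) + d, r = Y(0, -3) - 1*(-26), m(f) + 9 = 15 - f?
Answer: 1/729 ≈ 0.0013717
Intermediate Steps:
m(f) = 6 - f (m(f) = -9 + (15 - f) = 6 - f)
r = 34 (r = 8 - 1*(-26) = 8 + 26 = 34)
w(d) = 34 + 2*d (w(d) = (34 + d) + d = 34 + 2*d)
C = 444 (C = 34 + 2*205 = 34 + 410 = 444)
1/(C + m(-279)) = 1/(444 + (6 - 1*(-279))) = 1/(444 + (6 + 279)) = 1/(444 + 285) = 1/729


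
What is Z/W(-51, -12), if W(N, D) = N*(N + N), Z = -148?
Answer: -74/2601 ≈ -0.028451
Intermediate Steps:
W(N, D) = 2*N² (W(N, D) = N*(2*N) = 2*N²)
Z/W(-51, -12) = -148/(2*(-51)²) = -148/(2*2601) = -148/5202 = -148*1/5202 = -74/2601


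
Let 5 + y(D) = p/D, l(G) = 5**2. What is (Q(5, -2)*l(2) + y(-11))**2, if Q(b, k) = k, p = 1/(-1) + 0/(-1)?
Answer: 364816/121 ≈ 3015.0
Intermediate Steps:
p = -1 (p = 1*(-1) + 0*(-1) = -1 + 0 = -1)
l(G) = 25
y(D) = -5 - 1/D
(Q(5, -2)*l(2) + y(-11))**2 = (-2*25 + (-5 - 1/(-11)))**2 = (-50 + (-5 - 1*(-1/11)))**2 = (-50 + (-5 + 1/11))**2 = (-50 - 54/11)**2 = (-604/11)**2 = 364816/121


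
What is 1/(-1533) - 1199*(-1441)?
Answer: 2648654546/1533 ≈ 1.7278e+6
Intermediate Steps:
1/(-1533) - 1199*(-1441) = -1/1533 + 1727759 = 2648654546/1533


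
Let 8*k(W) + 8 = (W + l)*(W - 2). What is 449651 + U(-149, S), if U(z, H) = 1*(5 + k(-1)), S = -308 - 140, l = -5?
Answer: 1798629/4 ≈ 4.4966e+5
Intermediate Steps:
S = -448
k(W) = -1 + (-5 + W)*(-2 + W)/8 (k(W) = -1 + ((W - 5)*(W - 2))/8 = -1 + ((-5 + W)*(-2 + W))/8 = -1 + (-5 + W)*(-2 + W)/8)
U(z, H) = 25/4 (U(z, H) = 1*(5 + (¼ - 7/8*(-1) + (⅛)*(-1)²)) = 1*(5 + (¼ + 7/8 + (⅛)*1)) = 1*(5 + (¼ + 7/8 + ⅛)) = 1*(5 + 5/4) = 1*(25/4) = 25/4)
449651 + U(-149, S) = 449651 + 25/4 = 1798629/4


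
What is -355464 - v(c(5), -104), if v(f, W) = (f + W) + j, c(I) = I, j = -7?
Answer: -355358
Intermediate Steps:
v(f, W) = -7 + W + f (v(f, W) = (f + W) - 7 = (W + f) - 7 = -7 + W + f)
-355464 - v(c(5), -104) = -355464 - (-7 - 104 + 5) = -355464 - 1*(-106) = -355464 + 106 = -355358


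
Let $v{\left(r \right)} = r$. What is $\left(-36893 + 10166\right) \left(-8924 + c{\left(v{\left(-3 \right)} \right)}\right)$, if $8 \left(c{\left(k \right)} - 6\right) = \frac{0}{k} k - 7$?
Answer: $\frac{1906998177}{8} \approx 2.3837 \cdot 10^{8}$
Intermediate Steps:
$c{\left(k \right)} = \frac{41}{8}$ ($c{\left(k \right)} = 6 + \frac{\frac{0}{k} k - 7}{8} = 6 + \frac{0 k - 7}{8} = 6 + \frac{0 - 7}{8} = 6 + \frac{1}{8} \left(-7\right) = 6 - \frac{7}{8} = \frac{41}{8}$)
$\left(-36893 + 10166\right) \left(-8924 + c{\left(v{\left(-3 \right)} \right)}\right) = \left(-36893 + 10166\right) \left(-8924 + \frac{41}{8}\right) = \left(-26727\right) \left(- \frac{71351}{8}\right) = \frac{1906998177}{8}$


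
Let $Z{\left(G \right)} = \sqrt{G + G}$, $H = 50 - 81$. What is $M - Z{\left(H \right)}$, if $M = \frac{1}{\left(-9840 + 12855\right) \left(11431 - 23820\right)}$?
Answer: $- \frac{1}{37352835} - i \sqrt{62} \approx -2.6772 \cdot 10^{-8} - 7.874 i$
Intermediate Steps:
$H = -31$
$M = - \frac{1}{37352835}$ ($M = \frac{1}{3015 \left(-12389\right)} = \frac{1}{-37352835} = - \frac{1}{37352835} \approx -2.6772 \cdot 10^{-8}$)
$Z{\left(G \right)} = \sqrt{2} \sqrt{G}$ ($Z{\left(G \right)} = \sqrt{2 G} = \sqrt{2} \sqrt{G}$)
$M - Z{\left(H \right)} = - \frac{1}{37352835} - \sqrt{2} \sqrt{-31} = - \frac{1}{37352835} - \sqrt{2} i \sqrt{31} = - \frac{1}{37352835} - i \sqrt{62}$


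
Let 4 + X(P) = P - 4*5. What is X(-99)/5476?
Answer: -123/5476 ≈ -0.022462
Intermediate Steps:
X(P) = -24 + P (X(P) = -4 + (P - 4*5) = -4 + (P - 20) = -4 + (-20 + P) = -24 + P)
X(-99)/5476 = (-24 - 99)/5476 = -123*1/5476 = -123/5476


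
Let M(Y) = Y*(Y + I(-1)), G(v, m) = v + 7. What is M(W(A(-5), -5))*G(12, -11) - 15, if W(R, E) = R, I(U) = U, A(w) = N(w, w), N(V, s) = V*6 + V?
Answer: 23925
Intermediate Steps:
N(V, s) = 7*V (N(V, s) = 6*V + V = 7*V)
A(w) = 7*w
G(v, m) = 7 + v
M(Y) = Y*(-1 + Y) (M(Y) = Y*(Y - 1) = Y*(-1 + Y))
M(W(A(-5), -5))*G(12, -11) - 15 = ((7*(-5))*(-1 + 7*(-5)))*(7 + 12) - 15 = -35*(-1 - 35)*19 - 15 = -35*(-36)*19 - 15 = 1260*19 - 15 = 23940 - 15 = 23925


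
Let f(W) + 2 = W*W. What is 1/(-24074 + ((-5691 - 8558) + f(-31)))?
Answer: -1/37364 ≈ -2.6764e-5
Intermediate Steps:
f(W) = -2 + W**2 (f(W) = -2 + W*W = -2 + W**2)
1/(-24074 + ((-5691 - 8558) + f(-31))) = 1/(-24074 + ((-5691 - 8558) + (-2 + (-31)**2))) = 1/(-24074 + (-14249 + (-2 + 961))) = 1/(-24074 + (-14249 + 959)) = 1/(-24074 - 13290) = 1/(-37364) = -1/37364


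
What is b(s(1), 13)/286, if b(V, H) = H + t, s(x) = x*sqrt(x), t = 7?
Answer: 10/143 ≈ 0.069930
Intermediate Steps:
s(x) = x**(3/2)
b(V, H) = 7 + H (b(V, H) = H + 7 = 7 + H)
b(s(1), 13)/286 = (7 + 13)/286 = 20*(1/286) = 10/143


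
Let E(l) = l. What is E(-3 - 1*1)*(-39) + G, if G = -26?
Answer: 130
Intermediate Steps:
E(-3 - 1*1)*(-39) + G = (-3 - 1*1)*(-39) - 26 = (-3 - 1)*(-39) - 26 = -4*(-39) - 26 = 156 - 26 = 130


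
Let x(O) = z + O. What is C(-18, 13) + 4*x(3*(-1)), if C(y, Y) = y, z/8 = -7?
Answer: -254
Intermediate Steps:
z = -56 (z = 8*(-7) = -56)
x(O) = -56 + O
C(-18, 13) + 4*x(3*(-1)) = -18 + 4*(-56 + 3*(-1)) = -18 + 4*(-56 - 3) = -18 + 4*(-59) = -18 - 236 = -254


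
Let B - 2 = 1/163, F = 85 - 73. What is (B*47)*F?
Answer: 184428/163 ≈ 1131.5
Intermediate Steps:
F = 12
B = 327/163 (B = 2 + 1/163 = 327/163 ≈ 2.0061)
(B*47)*F = ((327/163)*47)*12 = (15369/163)*12 = 184428/163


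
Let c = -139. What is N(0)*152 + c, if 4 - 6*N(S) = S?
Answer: -113/3 ≈ -37.667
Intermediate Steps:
N(S) = ⅔ - S/6
N(0)*152 + c = (⅔ - ⅙*0)*152 - 139 = (⅔ + 0)*152 - 139 = (⅔)*152 - 139 = 304/3 - 139 = -113/3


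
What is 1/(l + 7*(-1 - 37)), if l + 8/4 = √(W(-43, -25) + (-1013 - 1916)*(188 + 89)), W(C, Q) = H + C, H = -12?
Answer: -67/220803 - I*√202847/441606 ≈ -0.00030344 - 0.0010199*I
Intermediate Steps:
W(C, Q) = -12 + C
l = -2 + 2*I*√202847 (l = -2 + √((-12 - 43) + (-1013 - 1916)*(188 + 89)) = -2 + √(-55 - 2929*277) = -2 + √(-55 - 811333) = -2 + √(-811388) = -2 + 2*I*√202847 ≈ -2.0 + 900.77*I)
1/(l + 7*(-1 - 37)) = 1/((-2 + 2*I*√202847) + 7*(-1 - 37)) = 1/((-2 + 2*I*√202847) + 7*(-38)) = 1/((-2 + 2*I*√202847) - 266) = 1/(-268 + 2*I*√202847)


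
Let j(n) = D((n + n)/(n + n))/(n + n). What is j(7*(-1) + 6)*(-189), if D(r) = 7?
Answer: 1323/2 ≈ 661.50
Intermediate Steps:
j(n) = 7/(2*n) (j(n) = 7/(n + n) = 7/(2*n))
j(7*(-1) + 6)*(-189) = (7/(2*(7*(-1) + 6)))*(-189) = (7/(2*(-7 + 6)))*(-189) = ((7/2)/(-1))*(-189) = ((7/2)*(-1))*(-189) = -7/2*(-189) = 1323/2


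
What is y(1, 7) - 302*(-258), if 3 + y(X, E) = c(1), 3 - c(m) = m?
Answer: 77915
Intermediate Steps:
c(m) = 3 - m
y(X, E) = -1 (y(X, E) = -3 + (3 - 1*1) = -3 + (3 - 1) = -3 + 2 = -1)
y(1, 7) - 302*(-258) = -1 - 302*(-258) = -1 + 77916 = 77915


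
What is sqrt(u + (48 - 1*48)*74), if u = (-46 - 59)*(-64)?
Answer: 8*sqrt(105) ≈ 81.976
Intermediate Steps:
u = 6720 (u = -105*(-64) = 6720)
sqrt(u + (48 - 1*48)*74) = sqrt(6720 + (48 - 1*48)*74) = sqrt(6720 + (48 - 48)*74) = sqrt(6720 + 0*74) = sqrt(6720 + 0) = sqrt(6720) = 8*sqrt(105)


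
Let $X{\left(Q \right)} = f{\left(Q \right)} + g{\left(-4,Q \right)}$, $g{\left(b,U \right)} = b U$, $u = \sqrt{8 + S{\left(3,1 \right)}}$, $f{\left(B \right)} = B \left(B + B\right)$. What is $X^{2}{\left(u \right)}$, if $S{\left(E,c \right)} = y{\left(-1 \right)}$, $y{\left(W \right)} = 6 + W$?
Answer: $884 - 208 \sqrt{13} \approx 134.05$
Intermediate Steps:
$S{\left(E,c \right)} = 5$ ($S{\left(E,c \right)} = 6 - 1 = 5$)
$f{\left(B \right)} = 2 B^{2}$ ($f{\left(B \right)} = B 2 B = 2 B^{2}$)
$u = \sqrt{13}$ ($u = \sqrt{8 + 5} = \sqrt{13} \approx 3.6056$)
$g{\left(b,U \right)} = U b$
$X{\left(Q \right)} = - 4 Q + 2 Q^{2}$ ($X{\left(Q \right)} = 2 Q^{2} + Q \left(-4\right) = 2 Q^{2} - 4 Q = - 4 Q + 2 Q^{2}$)
$X^{2}{\left(u \right)} = \left(2 \sqrt{13} \left(-2 + \sqrt{13}\right)\right)^{2} = 52 \left(-2 + \sqrt{13}\right)^{2}$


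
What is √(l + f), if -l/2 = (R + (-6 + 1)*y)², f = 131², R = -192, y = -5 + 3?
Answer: I*√49087 ≈ 221.56*I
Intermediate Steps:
y = -2
f = 17161
l = -66248 (l = -2*(-192 + (-6 + 1)*(-2))² = -2*(-192 - 5*(-2))² = -2*(-192 + 10)² = -2*(-182)² = -2*33124 = -66248)
√(l + f) = √(-66248 + 17161) = √(-49087) = I*√49087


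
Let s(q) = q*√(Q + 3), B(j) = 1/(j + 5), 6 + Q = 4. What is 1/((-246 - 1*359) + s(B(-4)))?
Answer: -1/604 ≈ -0.0016556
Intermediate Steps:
Q = -2 (Q = -6 + 4 = -2)
B(j) = 1/(5 + j)
s(q) = q (s(q) = q*√(-2 + 3) = q*√1 = q*1 = q)
1/((-246 - 1*359) + s(B(-4))) = 1/((-246 - 1*359) + 1/(5 - 4)) = 1/((-246 - 359) + 1/1) = 1/(-605 + 1) = 1/(-604) = -1/604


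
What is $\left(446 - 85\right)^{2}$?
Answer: $130321$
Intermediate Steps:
$\left(446 - 85\right)^{2} = 361^{2} = 130321$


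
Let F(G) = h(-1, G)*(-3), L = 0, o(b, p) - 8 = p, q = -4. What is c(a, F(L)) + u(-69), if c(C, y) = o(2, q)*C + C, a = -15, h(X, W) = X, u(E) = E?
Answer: -144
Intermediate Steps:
o(b, p) = 8 + p
F(G) = 3 (F(G) = -1*(-3) = 3)
c(C, y) = 5*C (c(C, y) = (8 - 4)*C + C = 4*C + C = 5*C)
c(a, F(L)) + u(-69) = 5*(-15) - 69 = -75 - 69 = -144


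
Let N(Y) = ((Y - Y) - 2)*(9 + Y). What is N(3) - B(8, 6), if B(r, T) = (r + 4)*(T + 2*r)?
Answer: -288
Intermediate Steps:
N(Y) = -18 - 2*Y (N(Y) = (0 - 2)*(9 + Y) = -2*(9 + Y) = -18 - 2*Y)
B(r, T) = (4 + r)*(T + 2*r)
N(3) - B(8, 6) = (-18 - 2*3) - (2*8² + 4*6 + 8*8 + 6*8) = (-18 - 6) - (2*64 + 24 + 64 + 48) = -24 - (128 + 24 + 64 + 48) = -24 - 1*264 = -24 - 264 = -288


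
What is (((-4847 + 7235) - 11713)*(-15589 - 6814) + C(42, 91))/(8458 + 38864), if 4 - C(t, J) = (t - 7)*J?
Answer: 104452397/23661 ≈ 4414.5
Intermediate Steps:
C(t, J) = 4 - J*(-7 + t) (C(t, J) = 4 - (t - 7)*J = 4 - (-7 + t)*J = 4 - J*(-7 + t))
(((-4847 + 7235) - 11713)*(-15589 - 6814) + C(42, 91))/(8458 + 38864) = (((-4847 + 7235) - 11713)*(-15589 - 6814) + (4 + 7*91 - 1*91*42))/(8458 + 38864) = ((2388 - 11713)*(-22403) + (4 + 637 - 3822))/47322 = (-9325*(-22403) - 3181)*(1/47322) = (208907975 - 3181)*(1/47322) = 208904794*(1/47322) = 104452397/23661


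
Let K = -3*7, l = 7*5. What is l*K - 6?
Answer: -741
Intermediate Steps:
l = 35
K = -21
l*K - 6 = 35*(-21) - 6 = -735 - 6 = -741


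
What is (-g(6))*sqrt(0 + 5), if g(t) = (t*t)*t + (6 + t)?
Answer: -228*sqrt(5) ≈ -509.82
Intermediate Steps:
g(t) = 6 + t + t**3 (g(t) = t**2*t + (6 + t) = t**3 + (6 + t) = 6 + t + t**3)
(-g(6))*sqrt(0 + 5) = (-(6 + 6 + 6**3))*sqrt(0 + 5) = (-(6 + 6 + 216))*sqrt(5) = (-1*228)*sqrt(5) = -228*sqrt(5)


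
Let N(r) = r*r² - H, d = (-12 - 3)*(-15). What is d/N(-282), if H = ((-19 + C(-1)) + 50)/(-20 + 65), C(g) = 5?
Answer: -1125/112128844 ≈ -1.0033e-5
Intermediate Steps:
d = 225 (d = -15*(-15) = 225)
H = ⅘ (H = ((-19 + 5) + 50)/(-20 + 65) = (-14 + 50)/45 = 36*(1/45) = ⅘ ≈ 0.80000)
N(r) = -⅘ + r³ (N(r) = r*r² - 1*⅘ = r³ - ⅘ = -⅘ + r³)
d/N(-282) = 225/(-⅘ + (-282)³) = 225/(-⅘ - 22425768) = 225/(-112128844/5) = 225*(-5/112128844) = -1125/112128844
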